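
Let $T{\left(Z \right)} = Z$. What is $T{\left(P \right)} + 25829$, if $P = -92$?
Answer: $25737$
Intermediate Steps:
$T{\left(P \right)} + 25829 = -92 + 25829 = 25737$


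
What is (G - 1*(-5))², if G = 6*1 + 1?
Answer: 144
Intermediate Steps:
G = 7 (G = 6 + 1 = 7)
(G - 1*(-5))² = (7 - 1*(-5))² = (7 + 5)² = 12² = 144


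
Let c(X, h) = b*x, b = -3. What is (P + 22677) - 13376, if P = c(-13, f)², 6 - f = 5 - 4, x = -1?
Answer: 9310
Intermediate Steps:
f = 5 (f = 6 - (5 - 4) = 6 - 1*1 = 6 - 1 = 5)
c(X, h) = 3 (c(X, h) = -3*(-1) = 3)
P = 9 (P = 3² = 9)
(P + 22677) - 13376 = (9 + 22677) - 13376 = 22686 - 13376 = 9310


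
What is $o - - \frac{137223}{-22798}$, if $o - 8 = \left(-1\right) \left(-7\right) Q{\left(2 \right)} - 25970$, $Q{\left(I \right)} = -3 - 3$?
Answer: $- \frac{592976415}{22798} \approx -26010.0$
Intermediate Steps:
$Q{\left(I \right)} = -6$ ($Q{\left(I \right)} = -3 - 3 = -6$)
$o = -26004$ ($o = 8 - \left(25970 - \left(-1\right) \left(-7\right) \left(-6\right)\right) = 8 + \left(7 \left(-6\right) - 25970\right) = 8 - 26012 = -26004$)
$o - - \frac{137223}{-22798} = -26004 - - \frac{137223}{-22798} = -26004 - \left(-137223\right) \left(- \frac{1}{22798}\right) = -26004 - \frac{137223}{22798} = - \frac{592976415}{22798}$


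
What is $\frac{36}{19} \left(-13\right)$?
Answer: $- \frac{468}{19} \approx -24.632$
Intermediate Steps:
$\frac{36}{19} \left(-13\right) = - \frac{468}{19}$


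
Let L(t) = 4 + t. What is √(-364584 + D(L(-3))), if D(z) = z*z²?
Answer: I*√364583 ≈ 603.81*I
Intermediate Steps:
D(z) = z³
√(-364584 + D(L(-3))) = √(-364584 + (4 - 3)³) = √(-364584 + 1³) = √(-364584 + 1) = √(-364583) = I*√364583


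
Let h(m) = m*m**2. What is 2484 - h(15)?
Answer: -891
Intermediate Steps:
h(m) = m**3
2484 - h(15) = 2484 - 1*15**3 = 2484 - 1*3375 = 2484 - 3375 = -891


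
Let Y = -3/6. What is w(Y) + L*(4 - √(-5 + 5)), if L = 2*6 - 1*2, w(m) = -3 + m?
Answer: 73/2 ≈ 36.500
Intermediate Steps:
Y = -½ (Y = -3*⅙ = -½ ≈ -0.50000)
L = 10 (L = 12 - 2 = 10)
w(Y) + L*(4 - √(-5 + 5)) = (-3 - ½) + 10*(4 - √(-5 + 5)) = -7/2 + 10*(4 - √0) = -7/2 + 10*(4 - 1*0) = -7/2 + 10*(4 + 0) = -7/2 + 10*4 = -7/2 + 40 = 73/2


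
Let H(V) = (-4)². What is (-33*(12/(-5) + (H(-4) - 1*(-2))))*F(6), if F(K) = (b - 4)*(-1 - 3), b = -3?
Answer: -72072/5 ≈ -14414.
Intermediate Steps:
H(V) = 16
F(K) = 28 (F(K) = (-3 - 4)*(-1 - 3) = -7*(-4) = 28)
(-33*(12/(-5) + (H(-4) - 1*(-2))))*F(6) = -33*(12/(-5) + (16 - 1*(-2)))*28 = -33*(12*(-⅕) + (16 + 2))*28 = -33*(-12/5 + 18)*28 = -33*78/5*28 = -2574/5*28 = -72072/5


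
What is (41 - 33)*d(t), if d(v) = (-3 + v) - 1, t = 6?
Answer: 16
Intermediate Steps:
d(v) = -4 + v
(41 - 33)*d(t) = (41 - 33)*(-4 + 6) = 8*2 = 16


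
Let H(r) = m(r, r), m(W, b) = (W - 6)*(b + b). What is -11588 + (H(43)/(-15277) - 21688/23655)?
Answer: -4188048314566/361377435 ≈ -11589.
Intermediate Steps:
m(W, b) = 2*b*(-6 + W) (m(W, b) = (-6 + W)*(2*b) = 2*b*(-6 + W))
H(r) = 2*r*(-6 + r)
-11588 + (H(43)/(-15277) - 21688/23655) = -11588 + ((2*43*(-6 + 43))/(-15277) - 21688/23655) = -11588 + ((2*43*37)*(-1/15277) - 21688*1/23655) = -11588 + (3182*(-1/15277) - 21688/23655) = -11588 + (-3182/15277 - 21688/23655) = -11588 - 406597786/361377435 = -4188048314566/361377435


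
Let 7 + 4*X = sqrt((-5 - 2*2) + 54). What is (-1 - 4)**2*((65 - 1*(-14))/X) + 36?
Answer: -13789 - 5925*sqrt(5) ≈ -27038.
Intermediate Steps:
X = -7/4 + 3*sqrt(5)/4 (X = -7/4 + sqrt((-5 - 2*2) + 54)/4 = -7/4 + sqrt((-5 - 4) + 54)/4 = -7/4 + sqrt(-9 + 54)/4 = -7/4 + sqrt(45)/4 = -7/4 + (3*sqrt(5))/4 = -7/4 + 3*sqrt(5)/4 ≈ -0.072949)
(-1 - 4)**2*((65 - 1*(-14))/X) + 36 = (-1 - 4)**2*((65 - 1*(-14))/(-7/4 + 3*sqrt(5)/4)) + 36 = (-5)**2*((65 + 14)/(-7/4 + 3*sqrt(5)/4)) + 36 = 25*(79/(-7/4 + 3*sqrt(5)/4)) + 36 = 1975/(-7/4 + 3*sqrt(5)/4) + 36 = 36 + 1975/(-7/4 + 3*sqrt(5)/4)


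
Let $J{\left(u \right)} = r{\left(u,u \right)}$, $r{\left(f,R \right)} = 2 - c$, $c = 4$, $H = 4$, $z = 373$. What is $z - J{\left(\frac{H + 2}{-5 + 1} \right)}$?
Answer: $375$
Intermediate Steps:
$r{\left(f,R \right)} = -2$ ($r{\left(f,R \right)} = 2 - 4 = -2$)
$J{\left(u \right)} = -2$
$z - J{\left(\frac{H + 2}{-5 + 1} \right)} = 373 - -2 = 373 + 2 = 375$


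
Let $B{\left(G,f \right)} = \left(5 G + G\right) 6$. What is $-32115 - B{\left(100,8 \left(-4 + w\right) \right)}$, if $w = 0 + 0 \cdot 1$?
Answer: $-35715$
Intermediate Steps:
$w = 0$ ($w = 0 + 0 = 0$)
$B{\left(G,f \right)} = 36 G$ ($B{\left(G,f \right)} = 6 G 6 = 36 G$)
$-32115 - B{\left(100,8 \left(-4 + w\right) \right)} = -32115 - 36 \cdot 100 = -32115 - 3600 = -35715$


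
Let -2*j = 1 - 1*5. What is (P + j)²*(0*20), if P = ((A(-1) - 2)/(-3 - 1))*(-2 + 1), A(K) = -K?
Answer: 0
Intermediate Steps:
j = 2 (j = -(1 - 1*5)/2 = -(1 - 5)/2 = -½*(-4) = 2)
P = -¼ (P = ((-1*(-1) - 2)/(-3 - 1))*(-2 + 1) = ((1 - 2)/(-4))*(-1) = -1*(-¼)*(-1) = (¼)*(-1) = -¼ ≈ -0.25000)
(P + j)²*(0*20) = (-¼ + 2)²*(0*20) = (7/4)²*0 = (49/16)*0 = 0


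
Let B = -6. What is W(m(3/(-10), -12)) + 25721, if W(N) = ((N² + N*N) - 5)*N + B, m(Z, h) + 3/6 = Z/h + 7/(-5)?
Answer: 6582065/256 ≈ 25711.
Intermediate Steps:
m(Z, h) = -19/10 + Z/h (m(Z, h) = -½ + (Z/h + 7/(-5)) = -½ + (Z/h + 7*(-⅕)) = -½ + (Z/h - 7/5) = -½ + (-7/5 + Z/h) = -19/10 + Z/h)
W(N) = -6 + N*(-5 + 2*N²) (W(N) = ((N² + N*N) - 5)*N - 6 = ((N² + N²) - 5)*N - 6 = (2*N² - 5)*N - 6 = (-5 + 2*N²)*N - 6 = N*(-5 + 2*N²) - 6 = -6 + N*(-5 + 2*N²))
W(m(3/(-10), -12)) + 25721 = (-6 - 5*(-19/10 + (3/(-10))/(-12)) + 2*(-19/10 + (3/(-10))/(-12))³) + 25721 = (-6 - 5*(-19/10 + (3*(-⅒))*(-1/12)) + 2*(-19/10 + (3*(-⅒))*(-1/12))³) + 25721 = (-6 - 5*(-19/10 - 3/10*(-1/12)) + 2*(-19/10 - 3/10*(-1/12))³) + 25721 = (-6 - 5*(-19/10 + 1/40) + 2*(-19/10 + 1/40)³) + 25721 = (-6 - 5*(-15/8) + 2*(-15/8)³) + 25721 = (-6 + 75/8 + 2*(-3375/512)) + 25721 = (-6 + 75/8 - 3375/256) + 25721 = -2511/256 + 25721 = 6582065/256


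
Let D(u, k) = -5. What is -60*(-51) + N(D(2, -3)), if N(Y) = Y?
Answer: 3055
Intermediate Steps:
-60*(-51) + N(D(2, -3)) = -60*(-51) - 5 = 3060 - 5 = 3055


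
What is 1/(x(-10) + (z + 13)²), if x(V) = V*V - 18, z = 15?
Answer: 1/866 ≈ 0.0011547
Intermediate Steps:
x(V) = -18 + V² (x(V) = V² - 18 = -18 + V²)
1/(x(-10) + (z + 13)²) = 1/((-18 + (-10)²) + (15 + 13)²) = 1/((-18 + 100) + 28²) = 1/(82 + 784) = 1/866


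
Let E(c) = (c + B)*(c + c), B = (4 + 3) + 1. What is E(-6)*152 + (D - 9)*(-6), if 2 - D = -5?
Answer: -3636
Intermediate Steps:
D = 7 (D = 2 - 1*(-5) = 2 + 5 = 7)
B = 8 (B = 7 + 1 = 8)
E(c) = 2*c*(8 + c) (E(c) = (c + 8)*(c + c) = (8 + c)*(2*c) = 2*c*(8 + c))
E(-6)*152 + (D - 9)*(-6) = (2*(-6)*(8 - 6))*152 + (7 - 9)*(-6) = (2*(-6)*2)*152 - 2*(-6) = -24*152 + 12 = -3648 + 12 = -3636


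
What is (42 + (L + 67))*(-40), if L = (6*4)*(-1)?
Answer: -3400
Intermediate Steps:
L = -24 (L = 24*(-1) = -24)
(42 + (L + 67))*(-40) = (42 + (-24 + 67))*(-40) = (42 + 43)*(-40) = 85*(-40) = -3400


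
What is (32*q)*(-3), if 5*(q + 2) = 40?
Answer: -576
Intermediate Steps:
q = 6 (q = -2 + (1/5)*40 = -2 + 8 = 6)
(32*q)*(-3) = (32*6)*(-3) = 192*(-3) = -576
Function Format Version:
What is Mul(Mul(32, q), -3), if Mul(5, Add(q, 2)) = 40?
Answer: -576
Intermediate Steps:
q = 6 (q = Add(-2, Mul(Rational(1, 5), 40)) = Add(-2, 8) = 6)
Mul(Mul(32, q), -3) = Mul(Mul(32, 6), -3) = Mul(192, -3) = -576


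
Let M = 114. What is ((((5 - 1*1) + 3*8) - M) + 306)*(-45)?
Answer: -9900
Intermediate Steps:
((((5 - 1*1) + 3*8) - M) + 306)*(-45) = ((((5 - 1*1) + 3*8) - 1*114) + 306)*(-45) = ((((5 - 1) + 24) - 114) + 306)*(-45) = (((4 + 24) - 114) + 306)*(-45) = ((28 - 114) + 306)*(-45) = (-86 + 306)*(-45) = 220*(-45) = -9900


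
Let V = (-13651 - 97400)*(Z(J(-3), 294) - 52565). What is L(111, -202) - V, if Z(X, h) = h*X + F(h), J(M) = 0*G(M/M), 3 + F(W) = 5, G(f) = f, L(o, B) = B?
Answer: -5837173915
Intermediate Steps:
F(W) = 2 (F(W) = -3 + 5 = 2)
J(M) = 0 (J(M) = 0*(M/M) = 0*1 = 0)
Z(X, h) = 2 + X*h (Z(X, h) = h*X + 2 = X*h + 2 = 2 + X*h)
V = 5837173713 (V = (-13651 - 97400)*((2 + 0*294) - 52565) = -111051*((2 + 0) - 52565) = -111051*(2 - 52565) = -111051*(-52563) = 5837173713)
L(111, -202) - V = -202 - 1*5837173713 = -202 - 5837173713 = -5837173915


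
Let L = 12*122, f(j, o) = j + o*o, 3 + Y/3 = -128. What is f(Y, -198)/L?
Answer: 12937/488 ≈ 26.510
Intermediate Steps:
Y = -393 (Y = -9 + 3*(-128) = -9 - 384 = -393)
f(j, o) = j + o**2
L = 1464
f(Y, -198)/L = (-393 + (-198)**2)/1464 = (-393 + 39204)*(1/1464) = 38811*(1/1464) = 12937/488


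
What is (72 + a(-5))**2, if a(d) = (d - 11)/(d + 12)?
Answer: 238144/49 ≈ 4860.1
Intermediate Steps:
a(d) = (-11 + d)/(12 + d)
(72 + a(-5))**2 = (72 + (-11 - 5)/(12 - 5))**2 = (72 - 16/7)**2 = (488/7)**2 = 238144/49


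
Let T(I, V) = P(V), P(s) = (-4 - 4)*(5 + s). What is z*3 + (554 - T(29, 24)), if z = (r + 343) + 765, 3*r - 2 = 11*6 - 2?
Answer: 4176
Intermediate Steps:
P(s) = -40 - 8*s (P(s) = -8*(5 + s) = -40 - 8*s)
r = 22 (r = 2/3 + (11*6 - 2)/3 = 2/3 + (66 - 2)/3 = 2/3 + (1/3)*64 = 2/3 + 64/3 = 22)
T(I, V) = -40 - 8*V
z = 1130 (z = (22 + 343) + 765 = 365 + 765 = 1130)
z*3 + (554 - T(29, 24)) = 1130*3 + (554 - (-40 - 8*24)) = 3390 + (554 - (-40 - 192)) = 3390 + (554 - 1*(-232)) = 3390 + (554 + 232) = 3390 + 786 = 4176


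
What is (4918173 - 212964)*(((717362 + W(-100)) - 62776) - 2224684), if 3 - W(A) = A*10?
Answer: -7382919915855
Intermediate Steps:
W(A) = 3 - 10*A (W(A) = 3 - A*10 = 3 - 10*A)
(4918173 - 212964)*(((717362 + W(-100)) - 62776) - 2224684) = (4918173 - 212964)*(((717362 + (3 - 10*(-100))) - 62776) - 2224684) = 4705209*(((717362 + (3 + 1000)) - 62776) - 2224684) = 4705209*(((717362 + 1003) - 62776) - 2224684) = 4705209*((718365 - 62776) - 2224684) = 4705209*(655589 - 2224684) = 4705209*(-1569095) = -7382919915855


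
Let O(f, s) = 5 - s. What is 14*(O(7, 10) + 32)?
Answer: 378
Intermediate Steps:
14*(O(7, 10) + 32) = 14*((5 - 1*10) + 32) = 14*((5 - 10) + 32) = 14*(-5 + 32) = 14*27 = 378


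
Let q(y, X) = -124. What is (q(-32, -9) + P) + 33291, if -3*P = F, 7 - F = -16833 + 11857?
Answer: 31506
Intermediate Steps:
F = 4983 (F = 7 - (-16833 + 11857) = 7 - 1*(-4976) = 7 + 4976 = 4983)
P = -1661 (P = -1/3*4983 = -1661)
(q(-32, -9) + P) + 33291 = (-124 - 1661) + 33291 = -1785 + 33291 = 31506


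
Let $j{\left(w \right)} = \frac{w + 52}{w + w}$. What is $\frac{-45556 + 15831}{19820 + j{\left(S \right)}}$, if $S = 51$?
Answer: $- \frac{3031950}{2021743} \approx -1.4997$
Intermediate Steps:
$j{\left(w \right)} = \frac{52 + w}{2 w}$
$\frac{-45556 + 15831}{19820 + j{\left(S \right)}} = \frac{-45556 + 15831}{19820 + \frac{52 + 51}{2 \cdot 51}} = - \frac{29725}{19820 + \frac{1}{2} \cdot \frac{1}{51} \cdot 103} = - \frac{29725}{19820 + \frac{103}{102}} = - \frac{29725}{\frac{2021743}{102}} = \left(-29725\right) \frac{102}{2021743} = - \frac{3031950}{2021743}$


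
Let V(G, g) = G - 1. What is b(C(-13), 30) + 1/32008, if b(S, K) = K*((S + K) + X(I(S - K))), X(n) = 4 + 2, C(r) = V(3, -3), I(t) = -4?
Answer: 36489121/32008 ≈ 1140.0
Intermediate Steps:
V(G, g) = -1 + G
C(r) = 2 (C(r) = -1 + 3 = 2)
X(n) = 6
b(S, K) = K*(6 + K + S) (b(S, K) = K*((S + K) + 6) = K*((K + S) + 6) = K*(6 + K + S))
b(C(-13), 30) + 1/32008 = 30*(6 + 30 + 2) + 1/32008 = 30*38 + 1/32008 = 1140 + 1/32008 = 36489121/32008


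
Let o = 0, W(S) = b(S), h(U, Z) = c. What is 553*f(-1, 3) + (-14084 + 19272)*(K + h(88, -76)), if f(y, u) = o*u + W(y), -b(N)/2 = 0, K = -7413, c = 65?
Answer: -38121424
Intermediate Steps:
h(U, Z) = 65
b(N) = 0 (b(N) = -2*0 = 0)
W(S) = 0
f(y, u) = 0 (f(y, u) = 0*u + 0 = 0 + 0 = 0)
553*f(-1, 3) + (-14084 + 19272)*(K + h(88, -76)) = 553*0 + (-14084 + 19272)*(-7413 + 65) = 0 + 5188*(-7348) = 0 - 38121424 = -38121424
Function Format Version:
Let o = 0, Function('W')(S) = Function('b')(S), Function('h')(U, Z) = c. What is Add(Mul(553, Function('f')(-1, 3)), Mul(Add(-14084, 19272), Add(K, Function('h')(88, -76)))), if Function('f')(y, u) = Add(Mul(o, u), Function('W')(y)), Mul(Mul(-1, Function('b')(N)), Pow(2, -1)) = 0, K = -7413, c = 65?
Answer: -38121424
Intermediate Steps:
Function('h')(U, Z) = 65
Function('b')(N) = 0 (Function('b')(N) = Mul(-2, 0) = 0)
Function('W')(S) = 0
Function('f')(y, u) = 0 (Function('f')(y, u) = Add(Mul(0, u), 0) = Add(0, 0) = 0)
Add(Mul(553, Function('f')(-1, 3)), Mul(Add(-14084, 19272), Add(K, Function('h')(88, -76)))) = Add(Mul(553, 0), Mul(Add(-14084, 19272), Add(-7413, 65))) = Add(0, Mul(5188, -7348)) = Add(0, -38121424) = -38121424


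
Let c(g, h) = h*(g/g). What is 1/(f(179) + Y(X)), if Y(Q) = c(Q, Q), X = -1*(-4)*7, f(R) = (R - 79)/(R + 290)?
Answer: 469/13232 ≈ 0.035444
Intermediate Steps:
c(g, h) = h (c(g, h) = h*1 = h)
f(R) = (-79 + R)/(290 + R)
X = 28 (X = 4*7 = 28)
Y(Q) = Q
1/(f(179) + Y(X)) = 1/((-79 + 179)/(290 + 179) + 28) = 1/(100/469 + 28) = 1/(13232/469) = 469/13232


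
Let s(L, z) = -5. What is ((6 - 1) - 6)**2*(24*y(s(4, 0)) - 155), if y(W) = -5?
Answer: -275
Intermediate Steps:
((6 - 1) - 6)**2*(24*y(s(4, 0)) - 155) = ((6 - 1) - 6)**2*(24*(-5) - 155) = (5 - 6)**2*(-120 - 155) = (-1)**2*(-275) = 1*(-275) = -275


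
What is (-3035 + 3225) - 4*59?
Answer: -46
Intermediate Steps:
(-3035 + 3225) - 4*59 = 190 - 236 = -46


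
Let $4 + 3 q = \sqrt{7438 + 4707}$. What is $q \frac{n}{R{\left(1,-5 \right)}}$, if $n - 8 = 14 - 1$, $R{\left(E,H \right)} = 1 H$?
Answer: $\frac{28}{5} - \frac{7 \sqrt{12145}}{5} \approx -148.69$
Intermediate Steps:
$R{\left(E,H \right)} = H$
$n = 21$ ($n = 8 + \left(14 - 1\right) = 8 + 13 = 21$)
$q = - \frac{4}{3} + \frac{\sqrt{12145}}{3}$ ($q = - \frac{4}{3} + \frac{\sqrt{7438 + 4707}}{3} = - \frac{4}{3} + \frac{\sqrt{12145}}{3} \approx 35.401$)
$q \frac{n}{R{\left(1,-5 \right)}} = \left(- \frac{4}{3} + \frac{\sqrt{12145}}{3}\right) \frac{21}{-5} = \left(- \frac{4}{3} + \frac{\sqrt{12145}}{3}\right) 21 \left(- \frac{1}{5}\right) = \left(- \frac{4}{3} + \frac{\sqrt{12145}}{3}\right) \left(- \frac{21}{5}\right) = \frac{28}{5} - \frac{7 \sqrt{12145}}{5}$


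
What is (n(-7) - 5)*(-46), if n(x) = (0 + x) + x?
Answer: 874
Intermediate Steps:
n(x) = 2*x (n(x) = x + x = 2*x)
(n(-7) - 5)*(-46) = (2*(-7) - 5)*(-46) = (-14 - 5)*(-46) = -19*(-46) = 874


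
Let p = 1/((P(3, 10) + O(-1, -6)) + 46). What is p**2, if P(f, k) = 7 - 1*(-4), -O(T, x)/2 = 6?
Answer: 1/2025 ≈ 0.00049383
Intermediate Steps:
O(T, x) = -12 (O(T, x) = -2*6 = -12)
P(f, k) = 11 (P(f, k) = 7 + 4 = 11)
p = 1/45 (p = 1/((11 - 12) + 46) = 1/(-1 + 46) = 1/45 ≈ 0.022222)
p**2 = (1/45)**2 = 1/2025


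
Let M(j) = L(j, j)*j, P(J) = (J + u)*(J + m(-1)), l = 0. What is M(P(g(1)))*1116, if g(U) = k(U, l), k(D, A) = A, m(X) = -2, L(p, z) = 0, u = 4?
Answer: 0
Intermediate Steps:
g(U) = 0
P(J) = (-2 + J)*(4 + J) (P(J) = (J + 4)*(J - 2) = (4 + J)*(-2 + J) = (-2 + J)*(4 + J))
M(j) = 0 (M(j) = 0*j = 0)
M(P(g(1)))*1116 = 0*1116 = 0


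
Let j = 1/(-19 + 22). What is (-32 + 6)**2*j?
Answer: 676/3 ≈ 225.33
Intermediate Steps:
j = 1/3 ≈ 0.33333
(-32 + 6)**2*j = (-32 + 6)**2*(1/3) = (-26)**2*(1/3) = 676*(1/3) = 676/3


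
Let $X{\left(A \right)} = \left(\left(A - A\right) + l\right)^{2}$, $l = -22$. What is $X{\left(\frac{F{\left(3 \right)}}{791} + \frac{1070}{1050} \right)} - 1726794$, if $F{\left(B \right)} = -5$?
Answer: $-1726310$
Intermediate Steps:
$X{\left(A \right)} = 484$ ($X{\left(A \right)} = \left(\left(A - A\right) - 22\right)^{2} = \left(0 - 22\right)^{2} = \left(-22\right)^{2} = 484$)
$X{\left(\frac{F{\left(3 \right)}}{791} + \frac{1070}{1050} \right)} - 1726794 = 484 - 1726794 = -1726310$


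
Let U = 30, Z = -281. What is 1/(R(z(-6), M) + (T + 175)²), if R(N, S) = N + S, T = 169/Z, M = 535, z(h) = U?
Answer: 78961/2446201001 ≈ 3.2279e-5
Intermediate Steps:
z(h) = 30
T = -169/281 (T = 169/(-281) = 169*(-1/281) = -169/281 ≈ -0.60142)
1/(R(z(-6), M) + (T + 175)²) = 1/((30 + 535) + (-169/281 + 175)²) = 1/(565 + (49006/281)²) = 1/(565 + 2401588036/78961) = 1/(2446201001/78961) = 78961/2446201001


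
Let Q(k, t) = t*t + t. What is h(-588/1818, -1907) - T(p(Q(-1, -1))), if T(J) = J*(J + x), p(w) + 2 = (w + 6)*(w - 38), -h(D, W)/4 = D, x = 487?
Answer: 17910722/303 ≈ 59111.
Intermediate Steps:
Q(k, t) = t + t**2 (Q(k, t) = t**2 + t = t + t**2)
h(D, W) = -4*D
p(w) = -2 + (-38 + w)*(6 + w) (p(w) = -2 + (w + 6)*(w - 38) = -2 + (6 + w)*(-38 + w) = -2 + (-38 + w)*(6 + w))
T(J) = J*(487 + J) (T(J) = J*(J + 487) = J*(487 + J))
h(-588/1818, -1907) - T(p(Q(-1, -1))) = -(-2352)/1818 - (-230 + (-(1 - 1))**2 - (-32)*(1 - 1))*(487 + (-230 + (-(1 - 1))**2 - (-32)*(1 - 1))) = -(-2352)/1818 - (-230 + (-1*0)**2 - (-32)*0)*(487 + (-230 + (-1*0)**2 - (-32)*0)) = -4*(-98/303) - (-230 + 0**2 - 32*0)*(487 + (-230 + 0**2 - 32*0)) = 392/303 - (-230 + 0 + 0)*(487 + (-230 + 0 + 0)) = 392/303 - (-230)*(487 - 230) = 392/303 - (-230)*257 = 392/303 - 1*(-59110) = 392/303 + 59110 = 17910722/303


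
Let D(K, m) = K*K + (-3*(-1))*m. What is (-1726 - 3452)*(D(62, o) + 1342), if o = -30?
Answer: -26387088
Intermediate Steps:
D(K, m) = K² + 3*m
(-1726 - 3452)*(D(62, o) + 1342) = (-1726 - 3452)*((62² + 3*(-30)) + 1342) = -5178*((3844 - 90) + 1342) = -5178*(3754 + 1342) = -5178*5096 = -26387088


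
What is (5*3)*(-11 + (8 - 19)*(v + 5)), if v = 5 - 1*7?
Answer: -660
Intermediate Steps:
v = -2 (v = 5 - 7 = -2)
(5*3)*(-11 + (8 - 19)*(v + 5)) = (5*3)*(-11 + (8 - 19)*(-2 + 5)) = 15*(-11 - 11*3) = 15*(-11 - 33) = 15*(-44) = -660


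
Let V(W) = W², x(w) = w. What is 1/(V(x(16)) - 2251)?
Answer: -1/1995 ≈ -0.00050125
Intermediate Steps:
1/(V(x(16)) - 2251) = 1/(16² - 2251) = 1/(256 - 2251) = 1/(-1995) = -1/1995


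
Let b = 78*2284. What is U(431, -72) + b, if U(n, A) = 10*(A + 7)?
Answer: 177502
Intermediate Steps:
U(n, A) = 70 + 10*A (U(n, A) = 10*(7 + A) = 70 + 10*A)
b = 178152
U(431, -72) + b = (70 + 10*(-72)) + 178152 = (70 - 720) + 178152 = -650 + 178152 = 177502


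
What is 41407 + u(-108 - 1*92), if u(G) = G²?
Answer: 81407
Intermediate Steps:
41407 + u(-108 - 1*92) = 41407 + (-108 - 1*92)² = 41407 + (-108 - 92)² = 41407 + (-200)² = 41407 + 40000 = 81407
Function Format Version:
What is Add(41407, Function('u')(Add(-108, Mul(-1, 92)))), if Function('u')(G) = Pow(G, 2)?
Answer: 81407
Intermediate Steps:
Add(41407, Function('u')(Add(-108, Mul(-1, 92)))) = Add(41407, Pow(Add(-108, Mul(-1, 92)), 2)) = Add(41407, Pow(Add(-108, -92), 2)) = Add(41407, Pow(-200, 2)) = Add(41407, 40000) = 81407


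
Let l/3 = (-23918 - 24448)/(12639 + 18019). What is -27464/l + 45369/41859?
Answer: 1958416515565/337425399 ≈ 5804.0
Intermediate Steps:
l = -72549/15329 (l = 3*((-23918 - 24448)/(12639 + 18019)) = 3*(-48366/30658) = 3*(-48366*1/30658) = 3*(-24183/15329) = -72549/15329 ≈ -4.7328)
-27464/l + 45369/41859 = -27464/(-72549/15329) + 45369/41859 = -27464*(-15329/72549) + 45369*(1/41859) = 420995656/72549 + 5041/4651 = 1958416515565/337425399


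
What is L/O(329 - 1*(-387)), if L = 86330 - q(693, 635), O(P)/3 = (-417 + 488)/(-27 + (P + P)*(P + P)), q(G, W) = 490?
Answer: 176023246480/213 ≈ 8.2640e+8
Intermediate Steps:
O(P) = 213/(-27 + 4*P²) (O(P) = 3*((-417 + 488)/(-27 + (P + P)*(P + P))) = 3*(71/(-27 + (2*P)*(2*P))) = 3*(71/(-27 + 4*P²)) = 213/(-27 + 4*P²))
L = 85840 (L = 86330 - 1*490 = 86330 - 490 = 85840)
L/O(329 - 1*(-387)) = 85840/((213/(-27 + 4*(329 - 1*(-387))²))) = 85840/((213/(-27 + 4*(329 + 387)²))) = 85840/((213/(-27 + 4*716²))) = 85840/((213/(-27 + 4*512656))) = 85840/((213/(-27 + 2050624))) = 85840/((213/2050597)) = 85840/((213*(1/2050597))) = 85840/(213/2050597) = 85840*(2050597/213) = 176023246480/213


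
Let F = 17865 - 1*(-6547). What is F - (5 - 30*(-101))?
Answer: 21377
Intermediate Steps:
F = 24412 (F = 17865 + 6547 = 24412)
F - (5 - 30*(-101)) = 24412 - (5 - 30*(-101)) = 24412 - (5 + 3030) = 24412 - 1*3035 = 24412 - 3035 = 21377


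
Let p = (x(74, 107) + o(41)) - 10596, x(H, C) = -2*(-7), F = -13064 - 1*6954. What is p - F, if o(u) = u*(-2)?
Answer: 9354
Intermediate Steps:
o(u) = -2*u
F = -20018 (F = -13064 - 6954 = -20018)
x(H, C) = 14
p = -10664 (p = (14 - 2*41) - 10596 = (14 - 82) - 10596 = -68 - 10596 = -10664)
p - F = -10664 - 1*(-20018) = -10664 + 20018 = 9354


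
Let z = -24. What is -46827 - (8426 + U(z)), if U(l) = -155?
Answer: -55098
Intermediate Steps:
-46827 - (8426 + U(z)) = -46827 - (8426 - 155) = -46827 - 1*8271 = -46827 - 8271 = -55098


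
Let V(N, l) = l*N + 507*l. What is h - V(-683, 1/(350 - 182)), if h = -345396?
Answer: -7253294/21 ≈ -3.4540e+5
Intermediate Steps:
V(N, l) = 507*l + N*l (V(N, l) = N*l + 507*l = 507*l + N*l)
h - V(-683, 1/(350 - 182)) = -345396 - (507 - 683)/(350 - 182) = -345396 - (-176)/168 = -345396 - 1*(-22/21) = -345396 + 22/21 = -7253294/21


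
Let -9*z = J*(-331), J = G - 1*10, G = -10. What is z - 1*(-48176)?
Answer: 426964/9 ≈ 47440.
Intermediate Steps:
J = -20 (J = -10 - 1*10 = -10 - 10 = -20)
z = -6620/9 (z = -(-20)*(-331)/9 = -⅑*6620 = -6620/9 ≈ -735.56)
z - 1*(-48176) = -6620/9 - 1*(-48176) = -6620/9 + 48176 = 426964/9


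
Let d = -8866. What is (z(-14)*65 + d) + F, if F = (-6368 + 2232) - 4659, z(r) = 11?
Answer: -16946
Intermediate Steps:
F = -8795 (F = -4136 - 4659 = -8795)
(z(-14)*65 + d) + F = (11*65 - 8866) - 8795 = (715 - 8866) - 8795 = -8151 - 8795 = -16946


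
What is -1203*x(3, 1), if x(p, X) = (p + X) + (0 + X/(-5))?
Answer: -22857/5 ≈ -4571.4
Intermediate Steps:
x(p, X) = p + 4*X/5 (x(p, X) = (X + p) + (0 + X*(-⅕)) = (X + p) + (0 - X/5) = (X + p) - X/5 = p + 4*X/5)
-1203*x(3, 1) = -1203*(3 + (⅘)*1) = -1203*(3 + ⅘) = -1203*19/5 = -22857/5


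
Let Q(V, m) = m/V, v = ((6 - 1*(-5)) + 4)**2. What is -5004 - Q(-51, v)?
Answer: -84993/17 ≈ -4999.6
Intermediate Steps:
v = 225 (v = ((6 + 5) + 4)**2 = (11 + 4)**2 = 15**2 = 225)
-5004 - Q(-51, v) = -5004 - 225/(-51) = -5004 - 225*(-1)/51 = -5004 - 1*(-75/17) = -5004 + 75/17 = -84993/17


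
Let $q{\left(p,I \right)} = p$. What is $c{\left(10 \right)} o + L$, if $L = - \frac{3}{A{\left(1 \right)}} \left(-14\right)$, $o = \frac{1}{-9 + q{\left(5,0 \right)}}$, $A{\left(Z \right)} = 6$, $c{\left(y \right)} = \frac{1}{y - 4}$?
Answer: $\frac{167}{24} \approx 6.9583$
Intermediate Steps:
$c{\left(y \right)} = \frac{1}{-4 + y}$
$o = - \frac{1}{4}$ ($o = \frac{1}{-9 + 5} = \frac{1}{-4} = - \frac{1}{4} \approx -0.25$)
$L = 7$ ($L = - \frac{3}{6} \left(-14\right) = \left(-3\right) \frac{1}{6} \left(-14\right) = \left(- \frac{1}{2}\right) \left(-14\right) = 7$)
$c{\left(10 \right)} o + L = \frac{1}{-4 + 10} \left(- \frac{1}{4}\right) + 7 = \frac{1}{6} \left(- \frac{1}{4}\right) + 7 = - \frac{1}{24} + 7 = \frac{167}{24}$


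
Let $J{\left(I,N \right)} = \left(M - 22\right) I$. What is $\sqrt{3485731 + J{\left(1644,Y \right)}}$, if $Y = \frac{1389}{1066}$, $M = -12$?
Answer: $\sqrt{3429835} \approx 1852.0$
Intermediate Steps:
$Y = \frac{1389}{1066}$ ($Y = 1389 \cdot \frac{1}{1066} = \frac{1389}{1066} \approx 1.303$)
$J{\left(I,N \right)} = - 34 I$ ($J{\left(I,N \right)} = \left(-12 - 22\right) I = - 34 I$)
$\sqrt{3485731 + J{\left(1644,Y \right)}} = \sqrt{3485731 - 55896} = \sqrt{3429835}$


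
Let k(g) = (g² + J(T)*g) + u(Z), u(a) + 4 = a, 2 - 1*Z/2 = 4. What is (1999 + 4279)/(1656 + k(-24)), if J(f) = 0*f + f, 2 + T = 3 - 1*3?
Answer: 3139/1136 ≈ 2.7632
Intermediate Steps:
Z = -4 (Z = 4 - 2*4 = 4 - 8 = -4)
T = -2 (T = -2 + (3 - 1*3) = -2 + (3 - 3) = -2 + 0 = -2)
u(a) = -4 + a
J(f) = f (J(f) = 0 + f = f)
k(g) = -8 + g² - 2*g (k(g) = (g² - 2*g) + (-4 - 4) = (g² - 2*g) - 8 = -8 + g² - 2*g)
(1999 + 4279)/(1656 + k(-24)) = (1999 + 4279)/(1656 + (-8 + (-24)² - 2*(-24))) = 6278/(1656 + (-8 + 576 + 48)) = 6278/(1656 + 616) = 6278/2272 = 6278*(1/2272) = 3139/1136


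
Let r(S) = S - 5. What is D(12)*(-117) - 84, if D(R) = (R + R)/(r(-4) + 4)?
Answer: 2388/5 ≈ 477.60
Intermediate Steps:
r(S) = -5 + S
D(R) = -2*R/5 (D(R) = (R + R)/((-5 - 4) + 4) = (2*R)/(-9 + 4) = (2*R)/(-5) = (2*R)*(-⅕) = -2*R/5)
D(12)*(-117) - 84 = -⅖*12*(-117) - 84 = -24/5*(-117) - 84 = 2808/5 - 84 = 2388/5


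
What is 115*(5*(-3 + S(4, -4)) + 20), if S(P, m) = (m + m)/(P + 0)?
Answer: -575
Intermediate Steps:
S(P, m) = 2*m/P (S(P, m) = (2*m)/P = 2*m/P)
115*(5*(-3 + S(4, -4)) + 20) = 115*(5*(-3 + 2*(-4)/4) + 20) = 115*(5*(-3 + 2*(-4)*(¼)) + 20) = 115*(5*(-3 - 2) + 20) = 115*(5*(-5) + 20) = 115*(-25 + 20) = 115*(-5) = -575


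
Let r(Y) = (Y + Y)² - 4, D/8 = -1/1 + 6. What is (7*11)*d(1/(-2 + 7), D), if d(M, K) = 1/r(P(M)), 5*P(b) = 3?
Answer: -1925/64 ≈ -30.078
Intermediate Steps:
P(b) = ⅗ (P(b) = (⅕)*3 = ⅗)
D = 40 (D = 8*(-1/1 + 6) = 8*(-1*1 + 6) = 8*(-1 + 6) = 8*5 = 40)
r(Y) = -4 + 4*Y² (r(Y) = (2*Y)² - 4 = 4*Y² - 4 = -4 + 4*Y²)
d(M, K) = -25/64 (d(M, K) = 1/(-4 + 4*(⅗)²) = 1/(-4 + 4*(9/25)) = 1/(-4 + 36/25) = 1/(-64/25) = -25/64)
(7*11)*d(1/(-2 + 7), D) = (7*11)*(-25/64) = 77*(-25/64) = -1925/64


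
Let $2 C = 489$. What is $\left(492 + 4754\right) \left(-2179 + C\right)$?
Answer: $-10148387$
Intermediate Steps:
$C = \frac{489}{2}$ ($C = \frac{1}{2} \cdot 489 = \frac{489}{2} \approx 244.5$)
$\left(492 + 4754\right) \left(-2179 + C\right) = \left(492 + 4754\right) \left(-2179 + \frac{489}{2}\right) = 5246 \left(- \frac{3869}{2}\right) = -10148387$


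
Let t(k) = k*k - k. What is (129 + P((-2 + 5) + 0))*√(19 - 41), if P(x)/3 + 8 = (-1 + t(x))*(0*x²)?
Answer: 105*I*√22 ≈ 492.49*I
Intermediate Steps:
t(k) = k² - k
P(x) = -24 (P(x) = -24 + 3*((-1 + x*(-1 + x))*(0*x²)) = -24 + 3*((-1 + x*(-1 + x))*0) = -24 + 3*0 = -24 + 0 = -24)
(129 + P((-2 + 5) + 0))*√(19 - 41) = (129 - 24)*√(19 - 41) = 105*√(-22) = 105*(I*√22) = 105*I*√22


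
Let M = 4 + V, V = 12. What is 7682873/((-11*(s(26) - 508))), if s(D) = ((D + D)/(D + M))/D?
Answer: 14667303/10667 ≈ 1375.0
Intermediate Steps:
M = 16 (M = 4 + 12 = 16)
s(D) = 2/(16 + D) (s(D) = ((D + D)/(D + 16))/D = ((2*D)/(16 + D))/D = (2*D/(16 + D))/D = 2/(16 + D))
7682873/((-11*(s(26) - 508))) = 7682873/((-11*(2/(16 + 26) - 508))) = 7682873/((-11*(2/42 - 508))) = 7682873/((-11*(2*(1/42) - 508))) = 7682873/((-11*(1/21 - 508))) = 7682873/((-11*(-10667/21))) = 7682873/(117337/21) = 7682873*(21/117337) = 14667303/10667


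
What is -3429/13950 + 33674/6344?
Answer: 12444409/2458300 ≈ 5.0622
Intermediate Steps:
-3429/13950 + 33674/6344 = -3429*1/13950 + 33674*(1/6344) = -381/1550 + 16837/3172 = 12444409/2458300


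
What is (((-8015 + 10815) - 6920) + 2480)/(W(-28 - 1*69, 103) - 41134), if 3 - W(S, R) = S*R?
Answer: 82/1557 ≈ 0.052665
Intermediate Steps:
W(S, R) = 3 - R*S (W(S, R) = 3 - S*R = 3 - R*S)
(((-8015 + 10815) - 6920) + 2480)/(W(-28 - 1*69, 103) - 41134) = (((-8015 + 10815) - 6920) + 2480)/((3 - 1*103*(-28 - 1*69)) - 41134) = ((2800 - 6920) + 2480)/((3 - 1*103*(-28 - 69)) - 41134) = (-4120 + 2480)/((3 - 1*103*(-97)) - 41134) = -1640/((3 + 9991) - 41134) = -1640/(9994 - 41134) = -1640/(-31140) = -1640*(-1/31140) = 82/1557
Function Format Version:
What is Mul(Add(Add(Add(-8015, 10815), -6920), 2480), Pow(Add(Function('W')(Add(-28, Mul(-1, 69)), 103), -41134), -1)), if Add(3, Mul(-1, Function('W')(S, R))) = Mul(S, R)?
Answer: Rational(82, 1557) ≈ 0.052665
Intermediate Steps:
Function('W')(S, R) = Add(3, Mul(-1, R, S)) (Function('W')(S, R) = Add(3, Mul(-1, Mul(S, R))) = Add(3, Mul(-1, Mul(R, S))) = Add(3, Mul(-1, R, S)))
Mul(Add(Add(Add(-8015, 10815), -6920), 2480), Pow(Add(Function('W')(Add(-28, Mul(-1, 69)), 103), -41134), -1)) = Mul(Add(Add(Add(-8015, 10815), -6920), 2480), Pow(Add(Add(3, Mul(-1, 103, Add(-28, Mul(-1, 69)))), -41134), -1)) = Mul(Add(Add(2800, -6920), 2480), Pow(Add(Add(3, Mul(-1, 103, Add(-28, -69))), -41134), -1)) = Mul(Add(-4120, 2480), Pow(Add(Add(3, Mul(-1, 103, -97)), -41134), -1)) = Mul(-1640, Pow(Add(Add(3, 9991), -41134), -1)) = Mul(-1640, Pow(Add(9994, -41134), -1)) = Mul(-1640, Pow(-31140, -1)) = Mul(-1640, Rational(-1, 31140)) = Rational(82, 1557)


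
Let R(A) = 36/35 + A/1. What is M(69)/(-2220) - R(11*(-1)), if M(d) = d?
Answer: 51491/5180 ≈ 9.9404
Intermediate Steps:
R(A) = 36/35 + A (R(A) = 36*(1/35) + A*1 = 36/35 + A)
M(69)/(-2220) - R(11*(-1)) = 69/(-2220) - (36/35 + 11*(-1)) = 69*(-1/2220) - (36/35 - 11) = -23/740 - 1*(-349/35) = -23/740 + 349/35 = 51491/5180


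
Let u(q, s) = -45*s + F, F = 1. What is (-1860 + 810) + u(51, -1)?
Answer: -1004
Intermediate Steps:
u(q, s) = 1 - 45*s (u(q, s) = -45*s + 1 = 1 - 45*s)
(-1860 + 810) + u(51, -1) = (-1860 + 810) + (1 - 45*(-1)) = -1050 + (1 + 45) = -1050 + 46 = -1004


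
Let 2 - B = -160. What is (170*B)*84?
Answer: 2313360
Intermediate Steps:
B = 162 (B = 2 - 1*(-160) = 2 + 160 = 162)
(170*B)*84 = (170*162)*84 = 27540*84 = 2313360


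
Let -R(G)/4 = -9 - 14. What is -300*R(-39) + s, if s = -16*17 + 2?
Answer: -27870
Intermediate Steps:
s = -270 (s = -272 + 2 = -270)
R(G) = 92 (R(G) = -4*(-9 - 14) = -4*(-23) = 92)
-300*R(-39) + s = -300*92 - 270 = -27600 - 270 = -27870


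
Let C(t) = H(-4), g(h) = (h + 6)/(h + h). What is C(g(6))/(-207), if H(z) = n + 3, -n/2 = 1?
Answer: -1/207 ≈ -0.0048309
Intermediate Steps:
n = -2 (n = -2*1 = -2)
H(z) = 1 (H(z) = -2 + 3 = 1)
g(h) = (6 + h)/(2*h) (g(h) = (6 + h)/((2*h)) = (6 + h)*(1/(2*h)) = (6 + h)/(2*h))
C(t) = 1
C(g(6))/(-207) = 1/(-207) = 1*(-1/207) = -1/207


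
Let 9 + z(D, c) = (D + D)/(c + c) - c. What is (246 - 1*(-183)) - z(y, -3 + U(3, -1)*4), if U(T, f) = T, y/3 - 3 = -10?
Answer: 1348/3 ≈ 449.33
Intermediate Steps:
y = -21 (y = 9 + 3*(-10) = 9 - 30 = -21)
z(D, c) = -9 - c + D/c (z(D, c) = -9 + ((D + D)/(c + c) - c) = -9 + ((2*D)/((2*c)) - c) = -9 + ((2*D)*(1/(2*c)) - c) = -9 + (D/c - c) = -9 + (-c + D/c) = -9 - c + D/c)
(246 - 1*(-183)) - z(y, -3 + U(3, -1)*4) = (246 - 1*(-183)) - (-9 - (-3 + 3*4) - 21/(-3 + 3*4)) = (246 + 183) - (-9 - (-3 + 12) - 21/(-3 + 12)) = 429 - (-9 - 1*9 - 21/9) = 429 - (-9 - 9 - 21*1/9) = 429 - (-9 - 9 - 7/3) = 429 - 1*(-61/3) = 429 + 61/3 = 1348/3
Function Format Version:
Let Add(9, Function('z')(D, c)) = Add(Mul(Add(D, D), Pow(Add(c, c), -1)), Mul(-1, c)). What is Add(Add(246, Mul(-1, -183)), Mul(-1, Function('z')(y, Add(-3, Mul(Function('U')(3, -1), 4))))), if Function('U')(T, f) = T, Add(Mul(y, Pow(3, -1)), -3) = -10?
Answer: Rational(1348, 3) ≈ 449.33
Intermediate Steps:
y = -21 (y = Add(9, Mul(3, -10)) = Add(9, -30) = -21)
Function('z')(D, c) = Add(-9, Mul(-1, c), Mul(D, Pow(c, -1))) (Function('z')(D, c) = Add(-9, Add(Mul(Add(D, D), Pow(Add(c, c), -1)), Mul(-1, c))) = Add(-9, Add(Mul(Mul(2, D), Pow(Mul(2, c), -1)), Mul(-1, c))) = Add(-9, Add(Mul(Mul(2, D), Mul(Rational(1, 2), Pow(c, -1))), Mul(-1, c))) = Add(-9, Add(Mul(D, Pow(c, -1)), Mul(-1, c))) = Add(-9, Add(Mul(-1, c), Mul(D, Pow(c, -1)))) = Add(-9, Mul(-1, c), Mul(D, Pow(c, -1))))
Add(Add(246, Mul(-1, -183)), Mul(-1, Function('z')(y, Add(-3, Mul(Function('U')(3, -1), 4))))) = Add(Add(246, Mul(-1, -183)), Mul(-1, Add(-9, Mul(-1, Add(-3, Mul(3, 4))), Mul(-21, Pow(Add(-3, Mul(3, 4)), -1))))) = Add(Add(246, 183), Mul(-1, Add(-9, Mul(-1, Add(-3, 12)), Mul(-21, Pow(Add(-3, 12), -1))))) = Add(429, Mul(-1, Add(-9, Mul(-1, 9), Mul(-21, Pow(9, -1))))) = Add(429, Mul(-1, Add(-9, -9, Mul(-21, Rational(1, 9))))) = Add(429, Mul(-1, Add(-9, -9, Rational(-7, 3)))) = Add(429, Mul(-1, Rational(-61, 3))) = Add(429, Rational(61, 3)) = Rational(1348, 3)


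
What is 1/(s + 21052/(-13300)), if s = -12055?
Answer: -175/2109902 ≈ -8.2942e-5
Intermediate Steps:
1/(s + 21052/(-13300)) = 1/(-12055 + 21052/(-13300)) = 1/(-12055 + 21052*(-1/13300)) = 1/(-12055 - 277/175) = 1/(-2109902/175) = -175/2109902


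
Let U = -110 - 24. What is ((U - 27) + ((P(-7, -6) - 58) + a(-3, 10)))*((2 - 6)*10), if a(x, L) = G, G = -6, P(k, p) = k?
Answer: 9280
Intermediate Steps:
a(x, L) = -6
U = -134
((U - 27) + ((P(-7, -6) - 58) + a(-3, 10)))*((2 - 6)*10) = ((-134 - 27) + ((-7 - 58) - 6))*((2 - 6)*10) = (-161 + (-65 - 6))*(-4*10) = (-161 - 71)*(-40) = -232*(-40) = 9280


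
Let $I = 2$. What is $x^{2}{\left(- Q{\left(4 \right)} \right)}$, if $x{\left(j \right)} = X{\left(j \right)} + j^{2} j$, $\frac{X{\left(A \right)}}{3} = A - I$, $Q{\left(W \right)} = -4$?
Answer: $4900$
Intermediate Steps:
$X{\left(A \right)} = -6 + 3 A$ ($X{\left(A \right)} = 3 \left(A - 2\right) = 3 \left(-2 + A\right) = -6 + 3 A$)
$x{\left(j \right)} = -6 + j^{3} + 3 j$ ($x{\left(j \right)} = \left(-6 + 3 j\right) + j^{2} j = \left(-6 + 3 j\right) + j^{3} = -6 + j^{3} + 3 j$)
$x^{2}{\left(- Q{\left(4 \right)} \right)} = \left(-6 + \left(\left(-1\right) \left(-4\right)\right)^{3} + 3 \left(\left(-1\right) \left(-4\right)\right)\right)^{2} = \left(-6 + 4^{3} + 3 \cdot 4\right)^{2} = \left(-6 + 64 + 12\right)^{2} = 70^{2} = 4900$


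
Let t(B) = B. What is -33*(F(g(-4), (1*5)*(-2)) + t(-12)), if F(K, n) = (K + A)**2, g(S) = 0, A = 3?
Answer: 99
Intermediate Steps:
F(K, n) = (3 + K)**2 (F(K, n) = (K + 3)**2 = (3 + K)**2)
-33*(F(g(-4), (1*5)*(-2)) + t(-12)) = -33*((3 + 0)**2 - 12) = -33*(3**2 - 12) = -33*(9 - 12) = -33*(-3) = 99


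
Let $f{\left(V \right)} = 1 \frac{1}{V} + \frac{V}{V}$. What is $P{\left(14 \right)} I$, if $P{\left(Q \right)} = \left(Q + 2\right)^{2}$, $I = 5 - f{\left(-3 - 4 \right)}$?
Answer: $\frac{7424}{7} \approx 1060.6$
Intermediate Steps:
$f{\left(V \right)} = 1 + \frac{1}{V}$ ($f{\left(V \right)} = \frac{1}{V} + 1 = 1 + \frac{1}{V}$)
$I = \frac{29}{7}$ ($I = 5 - \frac{1 - 7}{-3 - 4} = 5 - \frac{1 - 7}{-7} = 5 - \left(- \frac{1}{7}\right) \left(-6\right) = 5 - \frac{6}{7} = \frac{29}{7} \approx 4.1429$)
$P{\left(Q \right)} = \left(2 + Q\right)^{2}$
$P{\left(14 \right)} I = \left(2 + 14\right)^{2} \cdot \frac{29}{7} = 16^{2} \cdot \frac{29}{7} = 256 \cdot \frac{29}{7} = \frac{7424}{7}$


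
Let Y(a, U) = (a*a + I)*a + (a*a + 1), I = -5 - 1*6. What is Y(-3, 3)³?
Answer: 4096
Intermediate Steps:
I = -11 (I = -5 - 6 = -11)
Y(a, U) = 1 + a² + a*(-11 + a²) (Y(a, U) = (a*a - 11)*a + (a*a + 1) = (a² - 11)*a + (a² + 1) = (-11 + a²)*a + (1 + a²) = a*(-11 + a²) + (1 + a²) = 1 + a² + a*(-11 + a²))
Y(-3, 3)³ = (1 + (-3)² + (-3)³ - 11*(-3))³ = (1 + 9 - 27 + 33)³ = 16³ = 4096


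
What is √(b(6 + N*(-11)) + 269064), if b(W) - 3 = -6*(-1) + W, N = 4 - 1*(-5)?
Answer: 2*√67245 ≈ 518.63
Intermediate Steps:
N = 9 (N = 4 + 5 = 9)
b(W) = 9 + W (b(W) = 3 + (-6*(-1) + W) = 3 + (6 + W) = 9 + W)
√(b(6 + N*(-11)) + 269064) = √((9 + (6 + 9*(-11))) + 269064) = √((9 + (6 - 99)) + 269064) = √((9 - 93) + 269064) = √(-84 + 269064) = √268980 = 2*√67245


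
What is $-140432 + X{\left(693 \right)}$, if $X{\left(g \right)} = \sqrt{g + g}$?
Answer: $-140432 + 3 \sqrt{154} \approx -1.4039 \cdot 10^{5}$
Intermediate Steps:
$X{\left(g \right)} = \sqrt{2} \sqrt{g}$ ($X{\left(g \right)} = \sqrt{2 g} = \sqrt{2} \sqrt{g}$)
$-140432 + X{\left(693 \right)} = -140432 + \sqrt{2} \sqrt{693} = -140432 + \sqrt{2} \cdot 3 \sqrt{77} = -140432 + 3 \sqrt{154}$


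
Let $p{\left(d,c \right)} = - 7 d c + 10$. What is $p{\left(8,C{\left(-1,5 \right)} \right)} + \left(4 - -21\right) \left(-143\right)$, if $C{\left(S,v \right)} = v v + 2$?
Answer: $-5077$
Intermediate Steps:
$C{\left(S,v \right)} = 2 + v^{2}$ ($C{\left(S,v \right)} = v^{2} + 2 = 2 + v^{2}$)
$p{\left(d,c \right)} = 10 - 7 c d$ ($p{\left(d,c \right)} = - 7 c d + 10 = 10 - 7 c d$)
$p{\left(8,C{\left(-1,5 \right)} \right)} + \left(4 - -21\right) \left(-143\right) = \left(10 - 7 \left(2 + 5^{2}\right) 8\right) + \left(4 - -21\right) \left(-143\right) = \left(10 - 7 \left(2 + 25\right) 8\right) + \left(4 + 21\right) \left(-143\right) = \left(10 - 189 \cdot 8\right) + 25 \left(-143\right) = \left(10 - 1512\right) - 3575 = -1502 - 3575 = -5077$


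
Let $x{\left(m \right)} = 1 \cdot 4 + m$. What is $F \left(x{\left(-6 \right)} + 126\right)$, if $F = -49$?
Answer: $-6076$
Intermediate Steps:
$x{\left(m \right)} = 4 + m$
$F \left(x{\left(-6 \right)} + 126\right) = - 49 \left(\left(4 - 6\right) + 126\right) = - 49 \left(-2 + 126\right) = \left(-49\right) 124 = -6076$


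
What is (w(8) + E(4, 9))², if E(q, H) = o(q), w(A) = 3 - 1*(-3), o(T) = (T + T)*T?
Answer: 1444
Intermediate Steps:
o(T) = 2*T² (o(T) = (2*T)*T = 2*T²)
w(A) = 6 (w(A) = 3 + 3 = 6)
E(q, H) = 2*q²
(w(8) + E(4, 9))² = (6 + 2*4²)² = (6 + 2*16)² = (6 + 32)² = 38² = 1444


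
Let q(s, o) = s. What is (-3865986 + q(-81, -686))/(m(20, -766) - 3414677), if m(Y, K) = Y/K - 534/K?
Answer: 1480703661/1307821034 ≈ 1.1322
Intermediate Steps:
m(Y, K) = -534/K + Y/K
(-3865986 + q(-81, -686))/(m(20, -766) - 3414677) = (-3865986 - 81)/((-534 + 20)/(-766) - 3414677) = -3866067/(-1/766*(-514) - 3414677) = -3866067/(257/383 - 3414677) = -3866067/(-1307821034/383) = -3866067*(-383/1307821034) = 1480703661/1307821034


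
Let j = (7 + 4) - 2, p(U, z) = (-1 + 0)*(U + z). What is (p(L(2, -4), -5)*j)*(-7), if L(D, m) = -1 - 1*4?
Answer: -630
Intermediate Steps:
L(D, m) = -5 (L(D, m) = -1 - 4 = -5)
p(U, z) = -U - z (p(U, z) = -(U + z) = -U - z)
j = 9 (j = 11 - 2 = 9)
(p(L(2, -4), -5)*j)*(-7) = ((-1*(-5) - 1*(-5))*9)*(-7) = ((5 + 5)*9)*(-7) = (10*9)*(-7) = 90*(-7) = -630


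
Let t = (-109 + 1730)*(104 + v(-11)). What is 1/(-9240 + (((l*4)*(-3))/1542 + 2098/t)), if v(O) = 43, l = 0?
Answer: -238287/2201769782 ≈ -0.00010823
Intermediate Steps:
t = 238287 (t = (-109 + 1730)*(104 + 43) = 1621*147 = 238287)
1/(-9240 + (((l*4)*(-3))/1542 + 2098/t)) = 1/(-9240 + (((0*4)*(-3))/1542 + 2098/238287)) = 1/(-9240 + ((0*(-3))*(1/1542) + 2098*(1/238287))) = 1/(-9240 + (0*(1/1542) + 2098/238287)) = 1/(-9240 + (0 + 2098/238287)) = 1/(-9240 + 2098/238287) = 1/(-2201769782/238287) = -238287/2201769782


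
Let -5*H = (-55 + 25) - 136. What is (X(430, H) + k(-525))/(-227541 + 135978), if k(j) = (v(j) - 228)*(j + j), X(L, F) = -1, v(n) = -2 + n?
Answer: -792749/91563 ≈ -8.6580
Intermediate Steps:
H = 166/5 (H = -((-55 + 25) - 136)/5 = -(-30 - 136)/5 = -⅕*(-166) = 166/5 ≈ 33.200)
k(j) = 2*j*(-230 + j) (k(j) = ((-2 + j) - 228)*(j + j) = (-230 + j)*(2*j) = 2*j*(-230 + j))
(X(430, H) + k(-525))/(-227541 + 135978) = (-1 + 2*(-525)*(-230 - 525))/(-227541 + 135978) = (-1 + 2*(-525)*(-755))/(-91563) = (-1 + 792750)*(-1/91563) = 792749*(-1/91563) = -792749/91563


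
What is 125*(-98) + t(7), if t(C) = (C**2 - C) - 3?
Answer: -12211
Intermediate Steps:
t(C) = -3 + C**2 - C
125*(-98) + t(7) = 125*(-98) + (-3 + 7**2 - 1*7) = -12250 + (-3 + 49 - 7) = -12250 + 39 = -12211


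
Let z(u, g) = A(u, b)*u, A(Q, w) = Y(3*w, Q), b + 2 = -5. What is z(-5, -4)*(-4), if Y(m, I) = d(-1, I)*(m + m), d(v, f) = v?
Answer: 840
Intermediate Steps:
Y(m, I) = -2*m (Y(m, I) = -(m + m) = -2*m)
b = -7 (b = -2 - 5 = -7)
A(Q, w) = -6*w
z(u, g) = 42*u (z(u, g) = (-6*(-7))*u = 42*u)
z(-5, -4)*(-4) = (42*(-5))*(-4) = -210*(-4) = 840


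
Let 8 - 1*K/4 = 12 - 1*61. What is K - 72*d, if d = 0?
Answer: 228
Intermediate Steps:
K = 228 (K = 32 - 4*(12 - 1*61) = 32 - 4*(12 - 61) = 32 - 4*(-49) = 32 + 196 = 228)
K - 72*d = 228 - 72*0 = 228 + 0 = 228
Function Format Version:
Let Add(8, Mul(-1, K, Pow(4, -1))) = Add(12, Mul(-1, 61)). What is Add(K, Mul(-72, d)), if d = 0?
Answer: 228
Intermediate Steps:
K = 228 (K = Add(32, Mul(-4, Add(12, Mul(-1, 61)))) = Add(32, Mul(-4, Add(12, -61))) = Add(32, Mul(-4, -49)) = Add(32, 196) = 228)
Add(K, Mul(-72, d)) = Add(228, Mul(-72, 0)) = Add(228, 0) = 228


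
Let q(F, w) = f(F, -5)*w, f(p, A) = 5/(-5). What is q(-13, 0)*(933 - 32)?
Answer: 0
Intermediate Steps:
f(p, A) = -1 (f(p, A) = 5*(-⅕) = -1)
q(F, w) = -w
q(-13, 0)*(933 - 32) = (-1*0)*(933 - 32) = 0*901 = 0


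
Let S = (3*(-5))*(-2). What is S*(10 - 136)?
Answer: -3780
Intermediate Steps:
S = 30 (S = -15*(-2) = 30)
S*(10 - 136) = 30*(10 - 136) = 30*(-126) = -3780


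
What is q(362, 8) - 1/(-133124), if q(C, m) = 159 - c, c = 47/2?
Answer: 18038303/133124 ≈ 135.50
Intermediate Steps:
c = 47/2 (c = 47*(½) = 47/2 ≈ 23.500)
q(C, m) = 271/2 (q(C, m) = 159 - 1*47/2 = 159 - 47/2 = 271/2)
q(362, 8) - 1/(-133124) = 271/2 - 1/(-133124) = 271/2 - 1*(-1/133124) = 271/2 + 1/133124 = 18038303/133124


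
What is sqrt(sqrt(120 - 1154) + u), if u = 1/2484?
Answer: sqrt(69 + 171396*I*sqrt(1034))/414 ≈ 4.0098 + 4.0097*I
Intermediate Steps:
u = 1/2484 ≈ 0.00040258
sqrt(sqrt(120 - 1154) + u) = sqrt(sqrt(120 - 1154) + 1/2484) = sqrt(sqrt(-1034) + 1/2484) = sqrt(I*sqrt(1034) + 1/2484) = sqrt(1/2484 + I*sqrt(1034))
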